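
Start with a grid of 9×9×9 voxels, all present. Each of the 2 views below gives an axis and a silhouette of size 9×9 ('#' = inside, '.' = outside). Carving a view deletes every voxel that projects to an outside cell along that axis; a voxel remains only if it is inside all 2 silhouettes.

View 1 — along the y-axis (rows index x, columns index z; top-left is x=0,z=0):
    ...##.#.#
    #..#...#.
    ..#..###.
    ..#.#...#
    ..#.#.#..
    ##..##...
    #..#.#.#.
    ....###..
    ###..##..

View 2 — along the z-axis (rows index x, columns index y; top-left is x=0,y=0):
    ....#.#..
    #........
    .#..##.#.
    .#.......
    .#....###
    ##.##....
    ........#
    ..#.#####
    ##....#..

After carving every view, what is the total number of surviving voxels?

start: 9×9×9 = 729 voxels
after view 1 [y-axis, 33 of 81 cells solid] → remaining = 297
after view 2 [z-axis, 26 of 81 cells solid] → remaining = 95

voxel count = 95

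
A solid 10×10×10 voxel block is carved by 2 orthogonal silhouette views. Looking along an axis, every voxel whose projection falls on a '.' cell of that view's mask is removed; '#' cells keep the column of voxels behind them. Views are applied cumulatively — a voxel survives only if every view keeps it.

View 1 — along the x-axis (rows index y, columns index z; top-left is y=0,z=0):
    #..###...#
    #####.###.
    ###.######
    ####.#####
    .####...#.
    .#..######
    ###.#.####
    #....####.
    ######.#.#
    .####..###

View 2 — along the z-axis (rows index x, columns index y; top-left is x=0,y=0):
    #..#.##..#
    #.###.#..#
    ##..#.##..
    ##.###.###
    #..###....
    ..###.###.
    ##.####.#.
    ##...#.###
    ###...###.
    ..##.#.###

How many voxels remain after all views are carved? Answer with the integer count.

before carving: 1000 voxels (10×10×10)
V1 x: intersect with YZ mask (71 set) -- 710 left
V2 z: intersect with XY mask (59 set) -- 412 left

|visual hull| = 412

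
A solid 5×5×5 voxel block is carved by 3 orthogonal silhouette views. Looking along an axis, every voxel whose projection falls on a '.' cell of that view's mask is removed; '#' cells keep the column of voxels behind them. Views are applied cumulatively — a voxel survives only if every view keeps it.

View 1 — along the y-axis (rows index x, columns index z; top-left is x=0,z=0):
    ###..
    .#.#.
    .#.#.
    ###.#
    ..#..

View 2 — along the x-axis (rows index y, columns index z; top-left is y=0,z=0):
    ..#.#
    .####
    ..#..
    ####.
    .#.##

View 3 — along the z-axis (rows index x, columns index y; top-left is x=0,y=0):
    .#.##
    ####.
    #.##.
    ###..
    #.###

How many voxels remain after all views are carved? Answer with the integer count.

initial block: 5^3 = 125
  1. axis=1 (XZ plane), |mask|=12  ⇒  voxels=60
  2. axis=0 (YZ plane), |mask|=14  ⇒  voxels=35
  3. axis=2 (XY plane), |mask|=17  ⇒  voxels=21

voxel count = 21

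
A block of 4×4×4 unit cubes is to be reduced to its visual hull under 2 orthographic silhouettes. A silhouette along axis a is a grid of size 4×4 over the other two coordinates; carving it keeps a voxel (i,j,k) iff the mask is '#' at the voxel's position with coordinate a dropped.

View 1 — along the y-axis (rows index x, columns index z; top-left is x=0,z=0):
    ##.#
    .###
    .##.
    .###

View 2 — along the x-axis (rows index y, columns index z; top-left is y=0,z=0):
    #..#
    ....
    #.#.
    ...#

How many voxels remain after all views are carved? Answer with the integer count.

before carving: 64 voxels (4×4×4)
[1] y-view keeps 11 columns → grid now 44
[2] x-view keeps 5 columns → grid now 11

11 voxels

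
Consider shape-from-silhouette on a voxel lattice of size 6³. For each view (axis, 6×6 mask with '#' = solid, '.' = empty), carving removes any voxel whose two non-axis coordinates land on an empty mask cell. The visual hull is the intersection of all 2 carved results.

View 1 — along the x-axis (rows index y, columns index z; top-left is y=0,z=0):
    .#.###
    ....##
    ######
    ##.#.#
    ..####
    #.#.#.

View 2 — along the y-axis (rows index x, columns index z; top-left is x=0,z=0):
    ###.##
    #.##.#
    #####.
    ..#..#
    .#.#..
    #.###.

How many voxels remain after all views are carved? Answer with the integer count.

|visual hull| = 82

full grid |V| = 216
  1. axis=0 (YZ plane), |mask|=23  ⇒  voxels=138
  2. axis=1 (XZ plane), |mask|=22  ⇒  voxels=82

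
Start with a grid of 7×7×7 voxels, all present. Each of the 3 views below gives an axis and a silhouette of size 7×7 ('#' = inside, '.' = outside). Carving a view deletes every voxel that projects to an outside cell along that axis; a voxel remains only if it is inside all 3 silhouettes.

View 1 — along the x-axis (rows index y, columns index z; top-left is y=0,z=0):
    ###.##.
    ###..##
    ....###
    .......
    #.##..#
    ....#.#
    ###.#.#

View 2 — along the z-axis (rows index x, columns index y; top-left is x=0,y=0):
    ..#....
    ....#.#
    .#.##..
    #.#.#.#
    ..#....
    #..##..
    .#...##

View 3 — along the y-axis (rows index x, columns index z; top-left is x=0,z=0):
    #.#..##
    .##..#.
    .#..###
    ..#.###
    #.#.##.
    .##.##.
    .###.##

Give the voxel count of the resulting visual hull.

before carving: 343 voxels (7×7×7)
after view 1 [x-axis, 24 of 49 cells solid] → remaining = 168
after view 2 [z-axis, 17 of 49 cells solid] → remaining = 62
after view 3 [y-axis, 28 of 49 cells solid] → remaining = 35

|visual hull| = 35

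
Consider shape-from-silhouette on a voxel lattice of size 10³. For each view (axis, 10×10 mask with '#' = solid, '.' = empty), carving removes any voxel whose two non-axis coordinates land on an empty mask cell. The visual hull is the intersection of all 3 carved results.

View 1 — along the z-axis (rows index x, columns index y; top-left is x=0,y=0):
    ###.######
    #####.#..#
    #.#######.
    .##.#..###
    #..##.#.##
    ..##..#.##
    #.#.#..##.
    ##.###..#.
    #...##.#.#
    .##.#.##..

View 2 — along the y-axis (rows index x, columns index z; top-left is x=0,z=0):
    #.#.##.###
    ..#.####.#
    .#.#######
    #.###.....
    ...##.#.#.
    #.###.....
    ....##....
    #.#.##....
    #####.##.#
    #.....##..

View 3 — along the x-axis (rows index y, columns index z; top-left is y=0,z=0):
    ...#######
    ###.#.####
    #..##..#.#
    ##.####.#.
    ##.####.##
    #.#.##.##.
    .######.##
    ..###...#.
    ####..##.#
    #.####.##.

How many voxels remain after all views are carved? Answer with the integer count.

initial block: 10^3 = 1000
V1 z: intersect with XY mask (62 set) -- 620 left
V2 y: intersect with XZ mask (50 set) -- 326 left
V3 x: intersect with YZ mask (67 set) -- 226 left

voxel count = 226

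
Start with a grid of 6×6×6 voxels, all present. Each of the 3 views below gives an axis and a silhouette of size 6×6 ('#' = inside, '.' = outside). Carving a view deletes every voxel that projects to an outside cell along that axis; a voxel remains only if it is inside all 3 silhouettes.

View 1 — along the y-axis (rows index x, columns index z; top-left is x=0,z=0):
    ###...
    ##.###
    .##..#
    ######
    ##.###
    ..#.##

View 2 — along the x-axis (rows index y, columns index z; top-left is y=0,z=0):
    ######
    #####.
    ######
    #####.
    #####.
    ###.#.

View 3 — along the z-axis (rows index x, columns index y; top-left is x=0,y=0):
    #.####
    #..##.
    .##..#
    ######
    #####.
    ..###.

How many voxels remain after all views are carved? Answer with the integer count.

voxel count = 95

initial block: 6^3 = 216
V1 y: intersect with XZ mask (25 set) -- 150 left
V2 x: intersect with YZ mask (31 set) -- 127 left
V3 z: intersect with XY mask (25 set) -- 95 left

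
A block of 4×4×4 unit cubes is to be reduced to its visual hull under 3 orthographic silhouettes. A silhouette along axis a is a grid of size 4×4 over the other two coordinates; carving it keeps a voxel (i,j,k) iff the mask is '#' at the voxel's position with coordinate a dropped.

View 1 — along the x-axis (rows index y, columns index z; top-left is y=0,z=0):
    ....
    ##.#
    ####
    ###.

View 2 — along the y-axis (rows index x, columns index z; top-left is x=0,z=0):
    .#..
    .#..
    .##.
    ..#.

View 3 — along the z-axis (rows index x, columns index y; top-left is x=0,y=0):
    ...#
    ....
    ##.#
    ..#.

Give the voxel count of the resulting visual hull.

full grid |V| = 64
step 1: project along x, AND mask (10/16) → |grid| = 40
step 2: project along y, AND mask (5/16) → |grid| = 13
step 3: project along z, AND mask (5/16) → |grid| = 5

voxel count = 5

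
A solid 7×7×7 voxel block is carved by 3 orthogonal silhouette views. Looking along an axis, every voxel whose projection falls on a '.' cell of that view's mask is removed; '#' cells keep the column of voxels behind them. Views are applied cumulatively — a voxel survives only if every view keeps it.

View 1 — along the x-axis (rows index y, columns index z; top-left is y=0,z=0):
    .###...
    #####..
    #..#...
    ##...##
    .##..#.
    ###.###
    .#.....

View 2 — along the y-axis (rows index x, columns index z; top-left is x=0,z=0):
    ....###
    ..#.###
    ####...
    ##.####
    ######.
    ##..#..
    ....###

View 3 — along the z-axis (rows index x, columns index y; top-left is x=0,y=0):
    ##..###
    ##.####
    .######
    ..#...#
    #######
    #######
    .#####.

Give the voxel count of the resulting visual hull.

before carving: 343 voxels (7×7×7)
[1] x-view keeps 24 columns → grid now 168
[2] y-view keeps 29 columns → grid now 96
[3] z-view keeps 38 columns → grid now 74

74 voxels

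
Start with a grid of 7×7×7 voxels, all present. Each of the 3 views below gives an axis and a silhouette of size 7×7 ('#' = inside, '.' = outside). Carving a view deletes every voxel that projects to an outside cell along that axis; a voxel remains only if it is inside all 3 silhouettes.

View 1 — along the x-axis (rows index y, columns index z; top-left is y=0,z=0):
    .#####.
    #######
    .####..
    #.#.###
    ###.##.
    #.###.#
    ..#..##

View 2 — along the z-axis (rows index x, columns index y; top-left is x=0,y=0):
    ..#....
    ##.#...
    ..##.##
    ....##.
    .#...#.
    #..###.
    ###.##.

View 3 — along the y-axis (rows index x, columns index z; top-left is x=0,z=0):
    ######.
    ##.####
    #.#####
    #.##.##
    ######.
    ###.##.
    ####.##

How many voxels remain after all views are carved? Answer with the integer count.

full grid |V| = 343
  1. axis=0 (YZ plane), |mask|=34  ⇒  voxels=238
  2. axis=2 (XY plane), |mask|=21  ⇒  voxels=106
  3. axis=1 (XZ plane), |mask|=40  ⇒  voxels=88

88 voxels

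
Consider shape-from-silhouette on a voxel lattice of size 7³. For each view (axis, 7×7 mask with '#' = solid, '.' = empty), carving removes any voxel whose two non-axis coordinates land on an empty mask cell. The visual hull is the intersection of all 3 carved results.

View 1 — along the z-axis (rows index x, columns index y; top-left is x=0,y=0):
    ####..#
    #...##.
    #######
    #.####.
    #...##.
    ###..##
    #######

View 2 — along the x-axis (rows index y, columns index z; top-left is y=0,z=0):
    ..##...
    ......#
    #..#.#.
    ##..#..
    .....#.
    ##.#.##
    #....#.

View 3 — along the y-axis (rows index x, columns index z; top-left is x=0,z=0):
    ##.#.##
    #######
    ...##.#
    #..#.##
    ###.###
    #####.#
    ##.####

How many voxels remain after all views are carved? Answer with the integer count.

full grid |V| = 343
after view 1 [z-axis, 35 of 49 cells solid] → remaining = 245
after view 2 [x-axis, 17 of 49 cells solid] → remaining = 88
after view 3 [y-axis, 37 of 49 cells solid] → remaining = 65

remaining voxels: 65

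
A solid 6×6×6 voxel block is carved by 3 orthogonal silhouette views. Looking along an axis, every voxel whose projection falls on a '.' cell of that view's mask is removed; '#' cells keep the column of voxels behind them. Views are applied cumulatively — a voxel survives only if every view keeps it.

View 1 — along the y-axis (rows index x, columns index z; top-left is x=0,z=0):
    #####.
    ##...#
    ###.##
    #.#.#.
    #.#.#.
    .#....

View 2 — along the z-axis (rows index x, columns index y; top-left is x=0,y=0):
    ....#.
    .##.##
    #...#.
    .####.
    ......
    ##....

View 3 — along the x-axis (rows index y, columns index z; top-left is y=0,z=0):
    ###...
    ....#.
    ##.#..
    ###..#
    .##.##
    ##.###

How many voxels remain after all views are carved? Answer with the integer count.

start: 6×6×6 = 216 voxels
step 1: project along y, AND mask (20/36) → |grid| = 120
step 2: project along z, AND mask (13/36) → |grid| = 41
step 3: project along x, AND mask (20/36) → |grid| = 24

|visual hull| = 24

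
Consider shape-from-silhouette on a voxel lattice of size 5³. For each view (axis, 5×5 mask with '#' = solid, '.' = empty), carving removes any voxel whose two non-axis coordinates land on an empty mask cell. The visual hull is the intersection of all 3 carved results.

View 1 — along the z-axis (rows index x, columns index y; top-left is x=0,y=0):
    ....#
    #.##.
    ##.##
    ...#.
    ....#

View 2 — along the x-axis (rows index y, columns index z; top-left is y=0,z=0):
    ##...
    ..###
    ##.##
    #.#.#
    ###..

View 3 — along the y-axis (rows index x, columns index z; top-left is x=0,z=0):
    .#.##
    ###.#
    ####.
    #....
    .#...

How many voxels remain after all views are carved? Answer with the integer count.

start: 5×5×5 = 125 voxels
carve view 1 (along z, XY-mask fill 10/25): 50 voxels remain
carve view 2 (along x, YZ-mask fill 15/25): 29 voxels remain
carve view 3 (along y, XZ-mask fill 13/25): 20 voxels remain

|visual hull| = 20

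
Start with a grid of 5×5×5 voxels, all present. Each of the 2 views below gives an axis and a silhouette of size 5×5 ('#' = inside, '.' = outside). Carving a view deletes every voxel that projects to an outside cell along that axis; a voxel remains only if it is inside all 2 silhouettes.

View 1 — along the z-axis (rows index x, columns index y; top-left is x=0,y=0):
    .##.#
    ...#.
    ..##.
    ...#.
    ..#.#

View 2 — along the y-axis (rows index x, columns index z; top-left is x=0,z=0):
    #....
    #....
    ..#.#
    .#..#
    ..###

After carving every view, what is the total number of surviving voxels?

full grid |V| = 125
  1. axis=2 (XY plane), |mask|=9  ⇒  voxels=45
  2. axis=1 (XZ plane), |mask|=9  ⇒  voxels=16

remaining voxels: 16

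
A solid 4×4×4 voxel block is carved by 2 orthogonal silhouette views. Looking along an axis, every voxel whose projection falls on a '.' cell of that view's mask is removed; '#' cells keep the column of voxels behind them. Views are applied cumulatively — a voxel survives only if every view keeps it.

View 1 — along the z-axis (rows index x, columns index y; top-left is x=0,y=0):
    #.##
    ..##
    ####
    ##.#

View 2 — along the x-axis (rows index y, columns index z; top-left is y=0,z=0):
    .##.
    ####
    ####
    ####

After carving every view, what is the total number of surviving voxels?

|visual hull| = 42

full grid |V| = 64
[1] z-view keeps 12 columns → grid now 48
[2] x-view keeps 14 columns → grid now 42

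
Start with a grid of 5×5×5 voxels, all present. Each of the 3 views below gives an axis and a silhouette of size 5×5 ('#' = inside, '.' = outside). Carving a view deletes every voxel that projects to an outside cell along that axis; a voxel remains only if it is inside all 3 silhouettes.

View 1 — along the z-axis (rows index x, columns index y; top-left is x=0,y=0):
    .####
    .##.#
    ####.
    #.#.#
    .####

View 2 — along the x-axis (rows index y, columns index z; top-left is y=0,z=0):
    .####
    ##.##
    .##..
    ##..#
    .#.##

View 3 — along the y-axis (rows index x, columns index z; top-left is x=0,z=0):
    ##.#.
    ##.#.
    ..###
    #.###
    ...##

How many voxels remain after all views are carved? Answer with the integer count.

voxel count = 32

initial block: 5^3 = 125
carve view 1 (along z, XY-mask fill 18/25): 90 voxels remain
carve view 2 (along x, YZ-mask fill 16/25): 55 voxels remain
carve view 3 (along y, XZ-mask fill 15/25): 32 voxels remain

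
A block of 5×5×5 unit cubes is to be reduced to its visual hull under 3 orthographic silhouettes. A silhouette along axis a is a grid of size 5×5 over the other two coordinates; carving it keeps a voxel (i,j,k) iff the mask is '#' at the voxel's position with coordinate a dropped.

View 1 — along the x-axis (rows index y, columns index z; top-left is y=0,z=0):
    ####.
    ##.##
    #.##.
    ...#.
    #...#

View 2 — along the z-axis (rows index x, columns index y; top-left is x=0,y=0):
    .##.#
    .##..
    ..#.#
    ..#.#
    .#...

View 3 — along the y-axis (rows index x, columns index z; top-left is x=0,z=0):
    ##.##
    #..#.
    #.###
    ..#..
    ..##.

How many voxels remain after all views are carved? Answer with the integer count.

start: 5×5×5 = 125 voxels
carve view 1 (along x, YZ-mask fill 14/25): 70 voxels remain
carve view 2 (along z, XY-mask fill 10/25): 30 voxels remain
carve view 3 (along y, XZ-mask fill 13/25): 19 voxels remain

19 voxels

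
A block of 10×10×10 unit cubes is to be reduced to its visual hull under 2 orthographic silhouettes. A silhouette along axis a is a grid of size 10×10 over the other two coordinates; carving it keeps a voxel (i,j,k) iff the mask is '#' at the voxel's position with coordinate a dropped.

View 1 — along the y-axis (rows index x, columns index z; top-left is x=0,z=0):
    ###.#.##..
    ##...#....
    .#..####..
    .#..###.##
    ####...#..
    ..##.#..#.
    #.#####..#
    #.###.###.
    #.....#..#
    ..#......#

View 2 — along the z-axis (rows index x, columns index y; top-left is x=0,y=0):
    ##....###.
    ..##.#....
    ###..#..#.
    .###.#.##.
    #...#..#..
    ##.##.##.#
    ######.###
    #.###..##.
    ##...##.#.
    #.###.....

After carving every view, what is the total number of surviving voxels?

voxel count = 271

full grid |V| = 1000
V1 y: intersect with XZ mask (48 set) -- 480 left
V2 z: intersect with XY mask (53 set) -- 271 left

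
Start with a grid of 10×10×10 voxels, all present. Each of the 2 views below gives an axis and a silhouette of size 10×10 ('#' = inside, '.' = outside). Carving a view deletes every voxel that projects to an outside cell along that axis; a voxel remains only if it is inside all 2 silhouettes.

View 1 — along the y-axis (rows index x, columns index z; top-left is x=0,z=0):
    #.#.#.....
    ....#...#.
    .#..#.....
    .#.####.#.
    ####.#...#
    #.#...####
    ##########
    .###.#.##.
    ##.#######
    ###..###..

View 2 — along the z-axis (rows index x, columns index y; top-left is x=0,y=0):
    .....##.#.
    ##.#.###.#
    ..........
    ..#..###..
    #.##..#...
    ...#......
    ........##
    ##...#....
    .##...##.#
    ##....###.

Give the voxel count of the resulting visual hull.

voxel count = 190

initial block: 10^3 = 1000
[1] y-view keeps 56 columns → grid now 560
[2] z-view keeps 34 columns → grid now 190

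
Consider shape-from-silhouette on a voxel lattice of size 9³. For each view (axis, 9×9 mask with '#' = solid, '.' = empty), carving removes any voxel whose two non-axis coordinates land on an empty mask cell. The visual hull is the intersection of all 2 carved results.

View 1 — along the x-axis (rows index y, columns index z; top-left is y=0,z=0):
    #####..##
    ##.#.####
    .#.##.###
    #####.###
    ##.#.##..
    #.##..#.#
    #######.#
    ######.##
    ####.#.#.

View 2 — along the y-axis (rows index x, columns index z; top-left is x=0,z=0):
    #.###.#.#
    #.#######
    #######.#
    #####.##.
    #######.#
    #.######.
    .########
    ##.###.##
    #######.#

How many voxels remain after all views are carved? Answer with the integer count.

before carving: 729 voxels (9×9×9)
after view 1 [x-axis, 60 of 81 cells solid] → remaining = 540
after view 2 [y-axis, 67 of 81 cells solid] → remaining = 448

|visual hull| = 448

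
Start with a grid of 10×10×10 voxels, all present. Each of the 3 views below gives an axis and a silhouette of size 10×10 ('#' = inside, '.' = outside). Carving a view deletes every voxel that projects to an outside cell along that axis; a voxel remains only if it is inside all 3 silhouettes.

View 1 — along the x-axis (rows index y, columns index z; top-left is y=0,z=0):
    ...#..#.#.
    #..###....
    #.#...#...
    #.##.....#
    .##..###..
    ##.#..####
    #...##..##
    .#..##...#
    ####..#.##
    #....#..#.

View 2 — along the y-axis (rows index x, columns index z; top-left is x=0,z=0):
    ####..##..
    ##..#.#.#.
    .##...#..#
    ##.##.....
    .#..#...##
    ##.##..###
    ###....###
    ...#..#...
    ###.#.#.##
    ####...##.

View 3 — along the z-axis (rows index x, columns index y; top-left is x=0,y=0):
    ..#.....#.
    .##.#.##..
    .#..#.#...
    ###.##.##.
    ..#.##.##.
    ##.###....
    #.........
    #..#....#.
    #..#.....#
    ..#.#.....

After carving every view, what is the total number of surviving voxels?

start: 10×10×10 = 1000 voxels
[1] x-view keeps 45 columns → grid now 450
[2] y-view keeps 51 columns → grid now 233
[3] z-view keeps 36 columns → grid now 81

81 voxels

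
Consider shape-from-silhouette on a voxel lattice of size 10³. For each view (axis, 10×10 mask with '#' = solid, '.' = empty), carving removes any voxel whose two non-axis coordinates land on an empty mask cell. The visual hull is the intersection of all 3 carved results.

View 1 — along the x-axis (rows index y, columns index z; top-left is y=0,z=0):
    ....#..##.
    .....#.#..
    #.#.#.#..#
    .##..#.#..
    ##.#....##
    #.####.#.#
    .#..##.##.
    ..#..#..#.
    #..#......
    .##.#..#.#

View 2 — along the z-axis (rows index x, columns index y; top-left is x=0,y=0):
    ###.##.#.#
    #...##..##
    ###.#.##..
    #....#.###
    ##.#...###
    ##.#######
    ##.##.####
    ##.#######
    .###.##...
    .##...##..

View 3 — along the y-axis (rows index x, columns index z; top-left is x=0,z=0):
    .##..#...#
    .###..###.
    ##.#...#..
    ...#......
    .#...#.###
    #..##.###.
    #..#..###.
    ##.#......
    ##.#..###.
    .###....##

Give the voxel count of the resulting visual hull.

voxel count = 107

full grid |V| = 1000
  1. axis=0 (YZ plane), |mask|=41  ⇒  voxels=410
  2. axis=2 (XY plane), |mask|=64  ⇒  voxels=253
  3. axis=1 (XZ plane), |mask|=45  ⇒  voxels=107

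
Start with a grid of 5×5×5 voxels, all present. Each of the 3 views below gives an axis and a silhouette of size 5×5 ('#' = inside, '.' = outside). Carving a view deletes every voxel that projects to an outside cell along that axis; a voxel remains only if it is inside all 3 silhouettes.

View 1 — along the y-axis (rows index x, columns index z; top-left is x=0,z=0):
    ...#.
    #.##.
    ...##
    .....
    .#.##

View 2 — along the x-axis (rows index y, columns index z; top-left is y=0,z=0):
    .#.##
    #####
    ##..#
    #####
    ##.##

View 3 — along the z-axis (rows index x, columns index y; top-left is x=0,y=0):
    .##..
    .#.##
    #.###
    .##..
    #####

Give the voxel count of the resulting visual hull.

initial block: 5^3 = 125
carve view 1 (along y, XZ-mask fill 9/25): 45 voxels remain
carve view 2 (along x, YZ-mask fill 20/25): 37 voxels remain
carve view 3 (along z, XY-mask fill 16/25): 30 voxels remain

remaining voxels: 30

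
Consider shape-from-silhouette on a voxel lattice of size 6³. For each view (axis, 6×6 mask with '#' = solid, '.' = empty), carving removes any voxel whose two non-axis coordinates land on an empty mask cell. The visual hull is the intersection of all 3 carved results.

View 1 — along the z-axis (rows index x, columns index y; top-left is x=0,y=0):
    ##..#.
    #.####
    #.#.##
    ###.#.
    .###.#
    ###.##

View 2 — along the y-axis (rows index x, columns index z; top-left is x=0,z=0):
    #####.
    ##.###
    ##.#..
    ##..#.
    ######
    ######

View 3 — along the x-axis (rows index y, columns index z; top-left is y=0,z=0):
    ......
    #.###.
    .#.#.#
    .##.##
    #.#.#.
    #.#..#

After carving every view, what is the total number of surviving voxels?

remaining voxels: 53

full grid |V| = 216
[1] z-view keeps 25 columns → grid now 150
[2] y-view keeps 28 columns → grid now 118
[3] x-view keeps 17 columns → grid now 53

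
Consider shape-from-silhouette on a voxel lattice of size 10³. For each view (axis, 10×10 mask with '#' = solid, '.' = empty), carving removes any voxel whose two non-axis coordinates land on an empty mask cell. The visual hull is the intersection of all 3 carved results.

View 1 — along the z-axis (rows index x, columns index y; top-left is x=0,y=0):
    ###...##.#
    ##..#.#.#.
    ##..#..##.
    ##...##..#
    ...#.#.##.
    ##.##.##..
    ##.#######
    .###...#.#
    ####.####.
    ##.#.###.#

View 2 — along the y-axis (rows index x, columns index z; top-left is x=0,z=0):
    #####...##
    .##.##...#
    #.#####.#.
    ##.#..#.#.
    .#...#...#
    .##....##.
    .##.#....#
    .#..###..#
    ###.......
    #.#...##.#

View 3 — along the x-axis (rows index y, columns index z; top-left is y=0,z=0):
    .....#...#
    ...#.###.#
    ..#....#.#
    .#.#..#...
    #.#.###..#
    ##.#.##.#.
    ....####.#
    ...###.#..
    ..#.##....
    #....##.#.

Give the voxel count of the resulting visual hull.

full grid |V| = 1000
after view 1 [z-axis, 60 of 100 cells solid] → remaining = 600
after view 2 [y-axis, 48 of 100 cells solid] → remaining = 283
after view 3 [x-axis, 41 of 100 cells solid] → remaining = 101

101 voxels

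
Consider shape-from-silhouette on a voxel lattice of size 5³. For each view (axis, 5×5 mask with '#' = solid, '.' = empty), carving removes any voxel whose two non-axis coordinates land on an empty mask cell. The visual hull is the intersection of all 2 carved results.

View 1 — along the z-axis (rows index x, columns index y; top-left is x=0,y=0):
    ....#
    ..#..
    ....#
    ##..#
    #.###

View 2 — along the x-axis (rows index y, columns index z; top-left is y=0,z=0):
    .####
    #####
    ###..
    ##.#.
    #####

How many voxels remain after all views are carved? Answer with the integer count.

start: 5×5×5 = 125 voxels
  1. axis=2 (XY plane), |mask|=10  ⇒  voxels=50
  2. axis=0 (YZ plane), |mask|=20  ⇒  voxels=42

|visual hull| = 42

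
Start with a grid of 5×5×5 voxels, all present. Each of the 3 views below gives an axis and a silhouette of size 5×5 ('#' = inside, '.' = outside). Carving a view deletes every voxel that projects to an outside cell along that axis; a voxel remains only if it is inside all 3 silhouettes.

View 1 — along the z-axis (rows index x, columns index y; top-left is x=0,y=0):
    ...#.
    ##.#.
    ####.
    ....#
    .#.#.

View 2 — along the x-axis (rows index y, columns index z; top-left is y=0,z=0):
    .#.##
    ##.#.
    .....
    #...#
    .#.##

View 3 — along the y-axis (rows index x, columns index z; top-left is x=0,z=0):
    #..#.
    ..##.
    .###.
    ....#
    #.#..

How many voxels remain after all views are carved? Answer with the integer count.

start: 5×5×5 = 125 voxels
[1] z-view keeps 11 columns → grid now 55
[2] x-view keeps 11 columns → grid now 26
[3] y-view keeps 10 columns → grid now 10

10 voxels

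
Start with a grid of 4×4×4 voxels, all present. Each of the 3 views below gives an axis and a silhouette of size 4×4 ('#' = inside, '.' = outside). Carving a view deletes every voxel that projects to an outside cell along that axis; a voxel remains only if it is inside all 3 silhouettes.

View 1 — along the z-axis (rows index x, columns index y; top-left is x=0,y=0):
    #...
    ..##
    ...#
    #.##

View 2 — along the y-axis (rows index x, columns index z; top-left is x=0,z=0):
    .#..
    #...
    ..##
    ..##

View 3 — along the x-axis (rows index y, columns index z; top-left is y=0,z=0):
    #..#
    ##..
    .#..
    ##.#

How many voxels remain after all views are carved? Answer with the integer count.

|visual hull| = 4

start: 4×4×4 = 64 voxels
carve view 1 (along z, XY-mask fill 7/16): 28 voxels remain
carve view 2 (along y, XZ-mask fill 6/16): 11 voxels remain
carve view 3 (along x, YZ-mask fill 8/16): 4 voxels remain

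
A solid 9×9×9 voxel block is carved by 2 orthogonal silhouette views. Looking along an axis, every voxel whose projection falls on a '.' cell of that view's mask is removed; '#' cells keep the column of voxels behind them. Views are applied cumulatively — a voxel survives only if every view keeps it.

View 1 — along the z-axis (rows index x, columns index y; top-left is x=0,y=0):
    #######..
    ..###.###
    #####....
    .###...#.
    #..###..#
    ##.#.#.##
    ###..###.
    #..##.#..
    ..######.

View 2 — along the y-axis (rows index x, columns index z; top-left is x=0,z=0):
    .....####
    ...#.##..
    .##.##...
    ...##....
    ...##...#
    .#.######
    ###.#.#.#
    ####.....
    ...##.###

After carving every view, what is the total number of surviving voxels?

voxel count = 213

initial block: 9^3 = 729
[1] z-view keeps 49 columns → grid now 441
[2] y-view keeps 38 columns → grid now 213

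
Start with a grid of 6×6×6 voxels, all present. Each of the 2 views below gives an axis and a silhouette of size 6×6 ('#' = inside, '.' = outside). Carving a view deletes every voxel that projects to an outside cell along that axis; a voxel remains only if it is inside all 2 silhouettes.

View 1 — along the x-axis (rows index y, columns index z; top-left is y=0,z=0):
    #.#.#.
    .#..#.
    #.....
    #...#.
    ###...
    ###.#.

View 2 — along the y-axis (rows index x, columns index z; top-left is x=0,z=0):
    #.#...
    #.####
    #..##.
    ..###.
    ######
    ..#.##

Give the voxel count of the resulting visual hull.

voxel count = 58

full grid |V| = 216
step 1: project along x, AND mask (15/36) → |grid| = 90
step 2: project along y, AND mask (22/36) → |grid| = 58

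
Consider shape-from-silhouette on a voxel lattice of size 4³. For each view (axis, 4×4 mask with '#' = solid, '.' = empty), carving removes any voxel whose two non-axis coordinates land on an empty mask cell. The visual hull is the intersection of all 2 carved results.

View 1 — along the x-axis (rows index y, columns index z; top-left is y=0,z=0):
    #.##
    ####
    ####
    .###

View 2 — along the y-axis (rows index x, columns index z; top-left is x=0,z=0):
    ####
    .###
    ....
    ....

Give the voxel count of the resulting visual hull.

25 voxels

start: 4×4×4 = 64 voxels
  1. axis=0 (YZ plane), |mask|=14  ⇒  voxels=56
  2. axis=1 (XZ plane), |mask|=7  ⇒  voxels=25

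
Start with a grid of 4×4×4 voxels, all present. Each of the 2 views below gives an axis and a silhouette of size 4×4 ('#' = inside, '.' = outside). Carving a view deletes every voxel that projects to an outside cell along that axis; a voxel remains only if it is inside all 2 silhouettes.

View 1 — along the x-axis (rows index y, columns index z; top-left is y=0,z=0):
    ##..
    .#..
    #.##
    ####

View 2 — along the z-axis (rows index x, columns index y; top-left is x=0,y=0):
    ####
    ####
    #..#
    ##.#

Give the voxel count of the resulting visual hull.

remaining voxels: 33

start: 4×4×4 = 64 voxels
  1. axis=0 (YZ plane), |mask|=10  ⇒  voxels=40
  2. axis=2 (XY plane), |mask|=13  ⇒  voxels=33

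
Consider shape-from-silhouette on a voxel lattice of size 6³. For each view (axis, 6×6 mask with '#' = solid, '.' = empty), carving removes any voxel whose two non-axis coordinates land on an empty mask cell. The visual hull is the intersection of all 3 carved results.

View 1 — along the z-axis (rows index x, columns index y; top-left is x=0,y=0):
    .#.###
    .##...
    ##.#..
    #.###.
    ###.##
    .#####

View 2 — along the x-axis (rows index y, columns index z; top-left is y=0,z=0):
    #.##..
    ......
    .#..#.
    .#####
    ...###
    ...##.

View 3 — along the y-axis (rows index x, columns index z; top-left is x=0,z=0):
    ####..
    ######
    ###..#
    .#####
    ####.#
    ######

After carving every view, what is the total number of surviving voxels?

full grid |V| = 216
V1 z: intersect with XY mask (23 set) -- 138 left
V2 x: intersect with YZ mask (15 set) -- 55 left
V3 y: intersect with XZ mask (30 set) -- 43 left

remaining voxels: 43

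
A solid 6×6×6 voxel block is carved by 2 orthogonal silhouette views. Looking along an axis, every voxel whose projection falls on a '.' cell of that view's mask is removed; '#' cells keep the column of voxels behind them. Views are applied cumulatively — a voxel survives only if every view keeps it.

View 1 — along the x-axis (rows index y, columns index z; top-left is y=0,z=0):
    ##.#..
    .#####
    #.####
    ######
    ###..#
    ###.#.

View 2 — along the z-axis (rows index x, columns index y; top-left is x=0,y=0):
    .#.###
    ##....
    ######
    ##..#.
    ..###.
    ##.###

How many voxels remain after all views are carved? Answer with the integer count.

|visual hull| = 103

start: 6×6×6 = 216 voxels
[1] x-view keeps 27 columns → grid now 162
[2] z-view keeps 23 columns → grid now 103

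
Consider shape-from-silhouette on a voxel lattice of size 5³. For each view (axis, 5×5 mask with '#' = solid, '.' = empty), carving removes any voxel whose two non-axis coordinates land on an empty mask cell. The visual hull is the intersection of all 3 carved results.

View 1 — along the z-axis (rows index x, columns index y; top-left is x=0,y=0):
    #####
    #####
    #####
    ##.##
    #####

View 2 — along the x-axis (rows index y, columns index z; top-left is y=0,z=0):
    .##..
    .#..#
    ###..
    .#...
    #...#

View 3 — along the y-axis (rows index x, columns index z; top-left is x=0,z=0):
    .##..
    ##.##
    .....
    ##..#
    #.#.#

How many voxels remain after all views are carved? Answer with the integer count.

voxel count = 26

initial block: 5^3 = 125
V1 z: intersect with XY mask (24 set) -- 120 left
V2 x: intersect with YZ mask (10 set) -- 47 left
V3 y: intersect with XZ mask (12 set) -- 26 left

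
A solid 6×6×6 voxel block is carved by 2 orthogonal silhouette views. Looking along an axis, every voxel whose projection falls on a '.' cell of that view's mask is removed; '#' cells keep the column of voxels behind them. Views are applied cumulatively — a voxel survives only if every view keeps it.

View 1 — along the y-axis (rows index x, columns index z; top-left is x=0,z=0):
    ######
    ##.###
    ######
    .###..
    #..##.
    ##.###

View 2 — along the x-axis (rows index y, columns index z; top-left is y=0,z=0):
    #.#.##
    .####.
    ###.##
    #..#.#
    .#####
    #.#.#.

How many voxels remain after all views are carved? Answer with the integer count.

109 voxels

before carving: 216 voxels (6×6×6)
carve view 1 (along y, XZ-mask fill 28/36): 168 voxels remain
carve view 2 (along x, YZ-mask fill 24/36): 109 voxels remain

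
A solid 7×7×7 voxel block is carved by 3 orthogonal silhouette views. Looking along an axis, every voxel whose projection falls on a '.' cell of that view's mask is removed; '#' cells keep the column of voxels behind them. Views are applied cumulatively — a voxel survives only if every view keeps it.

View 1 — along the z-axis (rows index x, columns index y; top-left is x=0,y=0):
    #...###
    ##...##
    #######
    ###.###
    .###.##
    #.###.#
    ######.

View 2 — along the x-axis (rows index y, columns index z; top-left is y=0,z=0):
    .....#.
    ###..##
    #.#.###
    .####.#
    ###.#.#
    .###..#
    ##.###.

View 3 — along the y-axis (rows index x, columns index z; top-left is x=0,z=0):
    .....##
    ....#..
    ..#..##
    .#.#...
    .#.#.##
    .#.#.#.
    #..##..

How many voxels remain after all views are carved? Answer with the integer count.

start: 7×7×7 = 343 voxels
after view 1 [z-axis, 37 of 49 cells solid] → remaining = 259
after view 2 [x-axis, 30 of 49 cells solid] → remaining = 155
after view 3 [y-axis, 18 of 49 cells solid] → remaining = 55

|visual hull| = 55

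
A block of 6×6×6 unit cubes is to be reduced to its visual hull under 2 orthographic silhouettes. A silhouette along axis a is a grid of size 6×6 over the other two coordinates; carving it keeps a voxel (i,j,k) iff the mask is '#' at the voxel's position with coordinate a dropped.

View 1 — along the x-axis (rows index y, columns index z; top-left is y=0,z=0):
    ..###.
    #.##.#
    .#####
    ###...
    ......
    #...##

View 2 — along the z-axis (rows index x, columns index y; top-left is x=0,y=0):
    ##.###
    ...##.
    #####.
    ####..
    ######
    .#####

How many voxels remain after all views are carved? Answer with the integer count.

full grid |V| = 216
V1 x: intersect with YZ mask (18 set) -- 108 left
V2 z: intersect with XY mask (27 set) -- 79 left

voxel count = 79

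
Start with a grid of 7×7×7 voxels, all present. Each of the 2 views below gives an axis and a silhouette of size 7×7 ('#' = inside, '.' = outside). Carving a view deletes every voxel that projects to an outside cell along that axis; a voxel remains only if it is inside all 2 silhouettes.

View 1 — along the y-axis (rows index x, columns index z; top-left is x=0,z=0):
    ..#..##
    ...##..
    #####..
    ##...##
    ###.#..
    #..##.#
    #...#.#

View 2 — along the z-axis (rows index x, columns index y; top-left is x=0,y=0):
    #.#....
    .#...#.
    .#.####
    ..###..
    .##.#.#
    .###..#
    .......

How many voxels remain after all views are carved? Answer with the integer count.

remaining voxels: 79

start: 7×7×7 = 343 voxels
after view 1 [y-axis, 25 of 49 cells solid] → remaining = 175
after view 2 [z-axis, 20 of 49 cells solid] → remaining = 79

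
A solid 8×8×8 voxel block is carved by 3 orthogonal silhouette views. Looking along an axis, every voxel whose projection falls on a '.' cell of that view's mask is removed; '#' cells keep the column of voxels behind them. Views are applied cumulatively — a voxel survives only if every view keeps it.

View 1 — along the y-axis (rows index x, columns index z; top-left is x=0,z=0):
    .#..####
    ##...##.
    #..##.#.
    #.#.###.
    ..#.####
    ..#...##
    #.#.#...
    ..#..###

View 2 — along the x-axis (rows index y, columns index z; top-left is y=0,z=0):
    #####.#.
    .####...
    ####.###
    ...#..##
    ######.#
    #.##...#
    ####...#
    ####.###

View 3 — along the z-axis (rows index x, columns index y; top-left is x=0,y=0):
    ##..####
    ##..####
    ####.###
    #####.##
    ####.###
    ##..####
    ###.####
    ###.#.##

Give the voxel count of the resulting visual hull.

initial block: 8^3 = 512
carve view 1 (along y, XZ-mask fill 33/64): 264 voxels remain
carve view 2 (along x, YZ-mask fill 43/64): 161 voxels remain
carve view 3 (along z, XY-mask fill 52/64): 132 voxels remain

|visual hull| = 132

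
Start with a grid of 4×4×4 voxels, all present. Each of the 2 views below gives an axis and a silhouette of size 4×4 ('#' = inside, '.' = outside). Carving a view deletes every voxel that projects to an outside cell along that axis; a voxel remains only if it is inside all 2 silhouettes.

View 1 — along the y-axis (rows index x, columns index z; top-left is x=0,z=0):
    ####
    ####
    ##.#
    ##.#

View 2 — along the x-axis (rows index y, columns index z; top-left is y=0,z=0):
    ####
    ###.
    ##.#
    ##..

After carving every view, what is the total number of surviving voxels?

start: 4×4×4 = 64 voxels
[1] y-view keeps 14 columns → grid now 56
[2] x-view keeps 12 columns → grid now 44

voxel count = 44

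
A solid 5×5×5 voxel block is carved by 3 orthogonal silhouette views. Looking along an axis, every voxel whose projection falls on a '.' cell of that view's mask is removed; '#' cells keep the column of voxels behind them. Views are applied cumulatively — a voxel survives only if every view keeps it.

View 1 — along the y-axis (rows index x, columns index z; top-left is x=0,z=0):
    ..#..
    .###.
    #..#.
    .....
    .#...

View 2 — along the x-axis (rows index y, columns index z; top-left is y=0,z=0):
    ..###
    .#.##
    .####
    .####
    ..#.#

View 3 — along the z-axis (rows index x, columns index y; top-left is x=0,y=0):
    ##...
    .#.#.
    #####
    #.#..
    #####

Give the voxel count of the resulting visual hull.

before carving: 125 voxels (5×5×5)
carve view 1 (along y, XZ-mask fill 7/25): 35 voxels remain
carve view 2 (along x, YZ-mask fill 16/25): 22 voxels remain
carve view 3 (along z, XY-mask fill 16/25): 13 voxels remain

voxel count = 13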